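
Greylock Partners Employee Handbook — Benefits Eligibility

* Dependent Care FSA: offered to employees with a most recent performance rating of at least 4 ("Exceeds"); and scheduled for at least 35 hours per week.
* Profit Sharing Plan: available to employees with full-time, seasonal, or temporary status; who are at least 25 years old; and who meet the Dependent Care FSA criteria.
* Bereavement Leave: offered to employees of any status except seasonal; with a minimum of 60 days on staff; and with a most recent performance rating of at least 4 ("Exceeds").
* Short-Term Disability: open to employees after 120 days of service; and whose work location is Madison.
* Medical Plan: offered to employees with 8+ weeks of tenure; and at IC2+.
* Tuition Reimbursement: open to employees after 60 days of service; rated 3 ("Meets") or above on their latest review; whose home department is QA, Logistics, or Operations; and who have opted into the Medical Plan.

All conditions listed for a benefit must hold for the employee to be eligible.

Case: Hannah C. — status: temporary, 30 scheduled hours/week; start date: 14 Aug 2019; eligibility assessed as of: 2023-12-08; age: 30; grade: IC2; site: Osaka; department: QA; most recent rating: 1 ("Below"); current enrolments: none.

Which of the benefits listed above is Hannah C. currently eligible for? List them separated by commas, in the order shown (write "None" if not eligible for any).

Service from 14 Aug 2019 to 2023-12-08: 1577 days.
Dependent Care FSA — rating 1 < 4 ✗ → not eligible.
Profit Sharing Plan — status temporary ✓; age 30 ≥ 25 ✓; not eligible for Dependent Care FSA ✗ → not eligible.
Bereavement Leave — status temporary ✓ (not excluded); service 1577 days ≥ 60 days ✓; rating 1 < 4 ✗ → not eligible.
Short-Term Disability — service 1577 days ≥ 120 days ✓; site Osaka ✗ (not Madison) → not eligible.
Medical Plan — service 1577 days ≥ 8 weeks (≈56 days) ✓; grade IC2 ≥ IC2 ✓ → eligible.
Tuition Reimbursement — service 1577 days ≥ 60 days ✓; rating 1 < 3 ✗ → not eligible.

Medical Plan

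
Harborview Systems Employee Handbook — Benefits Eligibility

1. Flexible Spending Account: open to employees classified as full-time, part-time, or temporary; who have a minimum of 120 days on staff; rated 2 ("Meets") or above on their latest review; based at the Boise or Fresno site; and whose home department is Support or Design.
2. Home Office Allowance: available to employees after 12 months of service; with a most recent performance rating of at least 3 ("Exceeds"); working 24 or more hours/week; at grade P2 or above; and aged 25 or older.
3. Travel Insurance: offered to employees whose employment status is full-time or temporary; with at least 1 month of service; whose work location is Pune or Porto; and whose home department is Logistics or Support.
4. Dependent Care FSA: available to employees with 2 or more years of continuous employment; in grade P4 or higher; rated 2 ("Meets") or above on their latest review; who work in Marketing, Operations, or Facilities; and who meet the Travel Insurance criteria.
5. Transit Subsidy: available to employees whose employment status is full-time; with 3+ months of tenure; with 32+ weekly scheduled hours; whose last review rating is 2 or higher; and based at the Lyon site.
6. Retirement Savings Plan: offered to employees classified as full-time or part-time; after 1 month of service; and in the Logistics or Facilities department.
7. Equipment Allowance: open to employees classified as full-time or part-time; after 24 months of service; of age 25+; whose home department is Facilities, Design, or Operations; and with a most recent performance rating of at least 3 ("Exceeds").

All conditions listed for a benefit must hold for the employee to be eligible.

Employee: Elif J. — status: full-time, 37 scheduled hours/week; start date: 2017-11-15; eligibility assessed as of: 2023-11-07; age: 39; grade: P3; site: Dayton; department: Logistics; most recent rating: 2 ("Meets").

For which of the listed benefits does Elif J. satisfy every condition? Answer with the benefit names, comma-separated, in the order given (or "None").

Retirement Savings Plan

Service from 2017-11-15 to 2023-11-07: 2183 days.
Flexible Spending Account — status full-time ✓; service 2183 days ≥ 120 days ✓; rating 2 ≥ 2 ✓; site Dayton ✗ (not Boise or Fresno) → not eligible.
Home Office Allowance — service 2183 days ≥ 12 months (≈360 days) ✓; rating 2 < 3 ✗ → not eligible.
Travel Insurance — status full-time ✓; service 2183 days ≥ 1 month (≈30 days) ✓; site Dayton ✗ (not Pune or Porto) → not eligible.
Dependent Care FSA — service 2183 days ≥ 2 years (≈730 days) ✓; grade P3 < P4 ✗ → not eligible.
Transit Subsidy — status full-time ✓; service 2183 days ≥ 3 months (≈90 days) ✓; 37 hrs/wk ≥ 32 ✓; rating 2 ≥ 2 ✓; site Dayton ✗ (not Lyon) → not eligible.
Retirement Savings Plan — status full-time ✓; service 2183 days ≥ 1 month (≈30 days) ✓; dept Logistics ✓ → eligible.
Equipment Allowance — status full-time ✓; service 2183 days ≥ 24 months (≈720 days) ✓; age 39 ≥ 25 ✓; dept Logistics ✗ → not eligible.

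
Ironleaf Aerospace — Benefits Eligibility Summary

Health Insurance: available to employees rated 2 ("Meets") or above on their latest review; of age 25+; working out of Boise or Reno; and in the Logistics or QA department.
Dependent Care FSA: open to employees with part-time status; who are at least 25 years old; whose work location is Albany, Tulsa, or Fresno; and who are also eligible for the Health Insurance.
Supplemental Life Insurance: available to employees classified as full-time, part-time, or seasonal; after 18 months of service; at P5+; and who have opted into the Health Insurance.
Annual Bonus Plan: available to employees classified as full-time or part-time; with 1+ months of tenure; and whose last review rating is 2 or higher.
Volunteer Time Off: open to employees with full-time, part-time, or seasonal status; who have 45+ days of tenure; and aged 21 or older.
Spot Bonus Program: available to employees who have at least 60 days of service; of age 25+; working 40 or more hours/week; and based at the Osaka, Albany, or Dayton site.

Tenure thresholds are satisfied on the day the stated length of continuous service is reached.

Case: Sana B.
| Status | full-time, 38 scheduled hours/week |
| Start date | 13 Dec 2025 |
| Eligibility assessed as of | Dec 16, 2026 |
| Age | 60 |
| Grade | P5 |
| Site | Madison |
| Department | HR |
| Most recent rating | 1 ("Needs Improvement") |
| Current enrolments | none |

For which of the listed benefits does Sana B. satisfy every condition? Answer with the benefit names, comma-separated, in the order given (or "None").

Volunteer Time Off

Service from 13 Dec 2025 to Dec 16, 2026: 368 days.
Health Insurance — rating 1 < 2 ✗ → not eligible.
Dependent Care FSA — status full-time ✗ (requires part-time) → not eligible.
Supplemental Life Insurance — status full-time ✓; service 368 days < 18 months (≈540 days) ✗ → not eligible.
Annual Bonus Plan — status full-time ✓; service 368 days ≥ 1 month (≈30 days) ✓; rating 1 < 2 ✗ → not eligible.
Volunteer Time Off — status full-time ✓; service 368 days ≥ 45 days ✓; age 60 ≥ 21 ✓ → eligible.
Spot Bonus Program — service 368 days ≥ 60 days ✓; age 60 ≥ 25 ✓; 38 hrs/wk < 40 ✗ → not eligible.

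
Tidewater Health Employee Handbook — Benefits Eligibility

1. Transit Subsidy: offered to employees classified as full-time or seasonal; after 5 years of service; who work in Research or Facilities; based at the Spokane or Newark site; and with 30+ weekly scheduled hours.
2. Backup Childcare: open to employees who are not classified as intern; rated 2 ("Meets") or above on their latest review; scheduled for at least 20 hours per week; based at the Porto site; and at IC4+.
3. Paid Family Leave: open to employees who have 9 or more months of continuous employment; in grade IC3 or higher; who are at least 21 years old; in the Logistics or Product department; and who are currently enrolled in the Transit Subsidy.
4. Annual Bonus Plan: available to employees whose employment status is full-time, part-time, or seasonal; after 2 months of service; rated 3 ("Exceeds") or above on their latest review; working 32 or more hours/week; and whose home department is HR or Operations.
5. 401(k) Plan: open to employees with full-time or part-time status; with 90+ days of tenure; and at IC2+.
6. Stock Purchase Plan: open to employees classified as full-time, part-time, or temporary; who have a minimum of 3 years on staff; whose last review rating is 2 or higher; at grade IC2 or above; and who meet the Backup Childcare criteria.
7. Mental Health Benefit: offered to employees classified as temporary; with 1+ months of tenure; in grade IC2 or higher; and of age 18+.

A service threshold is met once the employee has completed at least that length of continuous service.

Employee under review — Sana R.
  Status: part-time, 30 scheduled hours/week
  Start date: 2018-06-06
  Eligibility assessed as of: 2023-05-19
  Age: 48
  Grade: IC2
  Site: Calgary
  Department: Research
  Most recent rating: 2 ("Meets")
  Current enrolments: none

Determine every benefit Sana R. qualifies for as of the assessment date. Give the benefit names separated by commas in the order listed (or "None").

401(k) Plan

Service from 2018-06-06 to 2023-05-19: 1808 days.
Transit Subsidy — status part-time ✗ (requires full-time or seasonal) → not eligible.
Backup Childcare — status part-time ✓ (not excluded); rating 2 ≥ 2 ✓; 30 hrs/wk ≥ 20 ✓; site Calgary ✗ (not Porto) → not eligible.
Paid Family Leave — service 1808 days ≥ 9 months (≈270 days) ✓; grade IC2 < IC3 ✗ → not eligible.
Annual Bonus Plan — status part-time ✓; service 1808 days ≥ 2 months (≈60 days) ✓; rating 2 < 3 ✗ → not eligible.
401(k) Plan — status part-time ✓; service 1808 days ≥ 90 days ✓; grade IC2 ≥ IC2 ✓ → eligible.
Stock Purchase Plan — status part-time ✓; service 1808 days ≥ 3 years (≈1095 days) ✓; rating 2 ≥ 2 ✓; grade IC2 ≥ IC2 ✓; not eligible for Backup Childcare ✗ → not eligible.
Mental Health Benefit — status part-time ✗ (requires temporary) → not eligible.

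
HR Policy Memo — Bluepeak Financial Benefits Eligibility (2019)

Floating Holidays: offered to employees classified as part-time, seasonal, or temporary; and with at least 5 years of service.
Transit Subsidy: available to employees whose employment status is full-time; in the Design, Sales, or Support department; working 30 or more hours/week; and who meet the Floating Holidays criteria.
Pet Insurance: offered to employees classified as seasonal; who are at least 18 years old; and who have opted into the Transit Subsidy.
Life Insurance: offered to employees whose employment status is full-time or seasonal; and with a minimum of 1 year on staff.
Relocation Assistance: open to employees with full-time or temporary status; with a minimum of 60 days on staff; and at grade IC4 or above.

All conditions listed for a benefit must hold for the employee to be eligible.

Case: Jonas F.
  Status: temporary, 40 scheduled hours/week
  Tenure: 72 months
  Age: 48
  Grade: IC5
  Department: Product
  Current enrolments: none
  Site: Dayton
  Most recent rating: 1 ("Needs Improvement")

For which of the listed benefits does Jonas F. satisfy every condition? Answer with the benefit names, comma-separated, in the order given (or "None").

Floating Holidays, Relocation Assistance

Floating Holidays — status temporary ✓; service 72 months ≥ 5 years (≈1825 days) ✓ → eligible.
Transit Subsidy — status temporary ✗ (requires full-time) → not eligible.
Pet Insurance — status temporary ✗ (requires seasonal) → not eligible.
Life Insurance — status temporary ✗ (requires full-time or seasonal) → not eligible.
Relocation Assistance — status temporary ✓; service 72 months ≥ 60 days ✓; grade IC5 ≥ IC4 ✓ → eligible.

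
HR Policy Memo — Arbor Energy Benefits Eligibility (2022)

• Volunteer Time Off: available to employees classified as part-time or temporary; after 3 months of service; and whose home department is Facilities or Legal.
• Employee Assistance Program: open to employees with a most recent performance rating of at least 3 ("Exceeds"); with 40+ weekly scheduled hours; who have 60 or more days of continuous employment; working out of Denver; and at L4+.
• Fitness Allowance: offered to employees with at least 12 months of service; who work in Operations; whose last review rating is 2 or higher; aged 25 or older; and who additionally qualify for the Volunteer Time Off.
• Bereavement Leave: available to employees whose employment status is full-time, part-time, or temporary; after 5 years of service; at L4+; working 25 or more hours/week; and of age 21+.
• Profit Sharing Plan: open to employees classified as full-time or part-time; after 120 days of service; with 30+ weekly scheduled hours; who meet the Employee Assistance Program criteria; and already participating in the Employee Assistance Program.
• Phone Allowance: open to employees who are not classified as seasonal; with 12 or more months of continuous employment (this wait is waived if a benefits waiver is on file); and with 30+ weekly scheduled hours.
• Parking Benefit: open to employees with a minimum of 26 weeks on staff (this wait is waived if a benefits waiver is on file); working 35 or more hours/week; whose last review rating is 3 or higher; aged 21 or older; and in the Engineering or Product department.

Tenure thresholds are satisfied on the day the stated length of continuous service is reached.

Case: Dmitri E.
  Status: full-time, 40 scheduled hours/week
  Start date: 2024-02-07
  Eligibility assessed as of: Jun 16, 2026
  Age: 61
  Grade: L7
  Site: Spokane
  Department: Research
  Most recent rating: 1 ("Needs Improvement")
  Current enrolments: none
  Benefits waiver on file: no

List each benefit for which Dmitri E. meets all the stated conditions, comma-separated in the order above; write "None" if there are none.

Phone Allowance

Service from 2024-02-07 to Jun 16, 2026: 860 days.
Volunteer Time Off — status full-time ✗ (requires part-time or temporary) → not eligible.
Employee Assistance Program — rating 1 < 3 ✗ → not eligible.
Fitness Allowance — service 860 days ≥ 12 months (≈360 days) ✓; dept Research ✗ → not eligible.
Bereavement Leave — status full-time ✓; service 860 days < 5 years (≈1825 days) ✗ → not eligible.
Profit Sharing Plan — status full-time ✓; service 860 days ≥ 120 days ✓; 40 hrs/wk ≥ 30 ✓; not eligible for Employee Assistance Program ✗ → not eligible.
Phone Allowance — status full-time ✓ (not excluded); no waiver, service 860 days ≥ 12 months (≈360 days) ✓; 40 hrs/wk ≥ 30 ✓ → eligible.
Parking Benefit — no waiver, service 860 days ≥ 26 weeks (≈182 days) ✓; 40 hrs/wk ≥ 35 ✓; rating 1 < 3 ✗ → not eligible.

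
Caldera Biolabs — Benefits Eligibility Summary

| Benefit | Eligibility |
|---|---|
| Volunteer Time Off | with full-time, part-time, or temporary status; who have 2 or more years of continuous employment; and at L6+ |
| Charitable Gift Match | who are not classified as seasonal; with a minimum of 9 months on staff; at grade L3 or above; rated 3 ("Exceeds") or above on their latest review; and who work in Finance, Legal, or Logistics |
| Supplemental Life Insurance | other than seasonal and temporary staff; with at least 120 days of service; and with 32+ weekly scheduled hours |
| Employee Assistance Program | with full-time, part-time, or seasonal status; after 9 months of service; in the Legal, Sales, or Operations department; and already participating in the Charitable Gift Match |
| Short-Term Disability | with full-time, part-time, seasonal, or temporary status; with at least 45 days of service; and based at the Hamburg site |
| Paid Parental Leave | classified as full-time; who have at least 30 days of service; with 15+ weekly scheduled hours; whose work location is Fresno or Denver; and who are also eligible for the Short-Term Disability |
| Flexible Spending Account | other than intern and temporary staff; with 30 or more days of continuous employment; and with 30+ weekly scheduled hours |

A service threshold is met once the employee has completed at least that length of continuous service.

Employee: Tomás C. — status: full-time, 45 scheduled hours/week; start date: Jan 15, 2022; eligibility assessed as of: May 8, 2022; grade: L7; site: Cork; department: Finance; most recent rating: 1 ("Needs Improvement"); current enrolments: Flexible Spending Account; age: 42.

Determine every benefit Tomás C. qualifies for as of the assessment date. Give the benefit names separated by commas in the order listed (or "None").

Service from Jan 15, 2022 to May 8, 2022: 113 days.
Volunteer Time Off — status full-time ✓; service 113 days < 2 years (≈730 days) ✗ → not eligible.
Charitable Gift Match — status full-time ✓ (not excluded); service 113 days < 9 months (≈270 days) ✗ → not eligible.
Supplemental Life Insurance — status full-time ✓ (not excluded); service 113 days < 120 days ✗ → not eligible.
Employee Assistance Program — status full-time ✓; service 113 days < 9 months (≈270 days) ✗ → not eligible.
Short-Term Disability — status full-time ✓; service 113 days ≥ 45 days ✓; site Cork ✗ (not Hamburg) → not eligible.
Paid Parental Leave — status full-time ✓; service 113 days ≥ 30 days ✓; 45 hrs/wk ≥ 15 ✓; site Cork ✗ (not Fresno or Denver) → not eligible.
Flexible Spending Account — status full-time ✓ (not excluded); service 113 days ≥ 30 days ✓; 45 hrs/wk ≥ 30 ✓ → eligible.

Flexible Spending Account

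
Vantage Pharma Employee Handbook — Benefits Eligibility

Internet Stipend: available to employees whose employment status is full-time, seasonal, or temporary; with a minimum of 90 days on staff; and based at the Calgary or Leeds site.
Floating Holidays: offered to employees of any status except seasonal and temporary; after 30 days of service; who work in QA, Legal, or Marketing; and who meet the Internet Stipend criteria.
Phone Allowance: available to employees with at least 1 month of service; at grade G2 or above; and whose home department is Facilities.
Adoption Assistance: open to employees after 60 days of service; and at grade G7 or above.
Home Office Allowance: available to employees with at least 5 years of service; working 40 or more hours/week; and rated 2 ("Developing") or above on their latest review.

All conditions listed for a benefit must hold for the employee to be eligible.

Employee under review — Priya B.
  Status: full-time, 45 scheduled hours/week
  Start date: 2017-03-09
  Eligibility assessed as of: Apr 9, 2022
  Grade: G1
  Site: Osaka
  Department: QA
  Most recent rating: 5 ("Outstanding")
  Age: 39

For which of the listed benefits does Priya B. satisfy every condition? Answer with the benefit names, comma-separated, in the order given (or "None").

Service from 2017-03-09 to Apr 9, 2022: 1857 days.
Internet Stipend — status full-time ✓; service 1857 days ≥ 90 days ✓; site Osaka ✗ (not Calgary or Leeds) → not eligible.
Floating Holidays — status full-time ✓ (not excluded); service 1857 days ≥ 30 days ✓; dept QA ✓; not eligible for Internet Stipend ✗ → not eligible.
Phone Allowance — service 1857 days ≥ 1 month (≈30 days) ✓; grade G1 < G2 ✗ → not eligible.
Adoption Assistance — service 1857 days ≥ 60 days ✓; grade G1 < G7 ✗ → not eligible.
Home Office Allowance — service 1857 days ≥ 5 years (≈1825 days) ✓; 45 hrs/wk ≥ 40 ✓; rating 5 ≥ 2 ✓ → eligible.

Home Office Allowance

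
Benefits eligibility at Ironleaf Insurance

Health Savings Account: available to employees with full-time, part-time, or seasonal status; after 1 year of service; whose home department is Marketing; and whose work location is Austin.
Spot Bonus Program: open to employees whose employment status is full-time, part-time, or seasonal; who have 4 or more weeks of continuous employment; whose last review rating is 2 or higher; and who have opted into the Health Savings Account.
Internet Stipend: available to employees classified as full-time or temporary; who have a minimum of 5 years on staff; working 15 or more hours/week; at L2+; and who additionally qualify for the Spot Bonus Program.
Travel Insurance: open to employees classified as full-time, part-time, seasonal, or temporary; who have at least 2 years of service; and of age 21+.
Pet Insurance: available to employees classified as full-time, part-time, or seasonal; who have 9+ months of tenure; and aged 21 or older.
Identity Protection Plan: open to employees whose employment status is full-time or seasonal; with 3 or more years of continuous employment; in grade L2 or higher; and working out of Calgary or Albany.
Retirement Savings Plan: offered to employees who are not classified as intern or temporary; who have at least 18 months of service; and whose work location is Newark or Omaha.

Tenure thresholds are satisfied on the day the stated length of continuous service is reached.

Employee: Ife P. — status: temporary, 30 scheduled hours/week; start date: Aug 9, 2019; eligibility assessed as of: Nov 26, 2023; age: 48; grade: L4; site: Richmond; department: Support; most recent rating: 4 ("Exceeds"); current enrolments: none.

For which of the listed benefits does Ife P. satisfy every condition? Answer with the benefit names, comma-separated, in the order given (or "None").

Travel Insurance

Service from Aug 9, 2019 to Nov 26, 2023: 1570 days.
Health Savings Account — status temporary ✗ (requires full-time, part-time, or seasonal) → not eligible.
Spot Bonus Program — status temporary ✗ (requires full-time, part-time, or seasonal) → not eligible.
Internet Stipend — status temporary ✓; service 1570 days < 5 years (≈1825 days) ✗ → not eligible.
Travel Insurance — status temporary ✓; service 1570 days ≥ 2 years (≈730 days) ✓; age 48 ≥ 21 ✓ → eligible.
Pet Insurance — status temporary ✗ (requires full-time, part-time, or seasonal) → not eligible.
Identity Protection Plan — status temporary ✗ (requires full-time or seasonal) → not eligible.
Retirement Savings Plan — status temporary ✗ (excluded) → not eligible.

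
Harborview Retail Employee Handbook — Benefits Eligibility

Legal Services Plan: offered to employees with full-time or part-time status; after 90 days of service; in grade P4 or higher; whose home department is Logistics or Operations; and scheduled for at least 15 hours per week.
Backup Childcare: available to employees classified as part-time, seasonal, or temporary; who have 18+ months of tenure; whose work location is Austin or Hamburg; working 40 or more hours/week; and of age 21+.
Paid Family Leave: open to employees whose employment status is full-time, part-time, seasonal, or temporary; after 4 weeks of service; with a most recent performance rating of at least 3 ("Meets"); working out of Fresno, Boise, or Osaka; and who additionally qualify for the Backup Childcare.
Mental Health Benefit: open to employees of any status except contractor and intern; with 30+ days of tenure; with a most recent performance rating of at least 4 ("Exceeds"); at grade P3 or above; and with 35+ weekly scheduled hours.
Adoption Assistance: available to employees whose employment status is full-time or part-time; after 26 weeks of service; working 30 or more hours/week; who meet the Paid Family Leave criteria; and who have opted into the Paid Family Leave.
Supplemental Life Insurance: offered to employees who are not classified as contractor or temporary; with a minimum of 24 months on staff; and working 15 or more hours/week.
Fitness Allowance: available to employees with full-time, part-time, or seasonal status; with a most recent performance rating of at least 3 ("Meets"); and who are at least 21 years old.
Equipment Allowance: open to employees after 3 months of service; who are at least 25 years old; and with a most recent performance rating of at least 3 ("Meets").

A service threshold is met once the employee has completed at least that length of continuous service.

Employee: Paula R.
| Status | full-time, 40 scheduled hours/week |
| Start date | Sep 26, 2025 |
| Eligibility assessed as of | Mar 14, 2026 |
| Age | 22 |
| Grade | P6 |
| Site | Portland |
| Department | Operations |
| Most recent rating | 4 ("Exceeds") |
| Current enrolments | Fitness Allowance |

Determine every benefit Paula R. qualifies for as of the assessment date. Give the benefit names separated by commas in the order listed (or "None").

Legal Services Plan, Mental Health Benefit, Fitness Allowance

Service from Sep 26, 2025 to Mar 14, 2026: 169 days.
Legal Services Plan — status full-time ✓; service 169 days ≥ 90 days ✓; grade P6 ≥ P4 ✓; dept Operations ✓; 40 hrs/wk ≥ 15 ✓ → eligible.
Backup Childcare — status full-time ✗ (requires part-time, seasonal, or temporary) → not eligible.
Paid Family Leave — status full-time ✓; service 169 days ≥ 4 weeks (≈28 days) ✓; rating 4 ≥ 3 ✓; site Portland ✗ (not Fresno, Boise, or Osaka) → not eligible.
Mental Health Benefit — status full-time ✓ (not excluded); service 169 days ≥ 30 days ✓; rating 4 ≥ 4 ✓; grade P6 ≥ P3 ✓; 40 hrs/wk ≥ 35 ✓ → eligible.
Adoption Assistance — status full-time ✓; service 169 days < 26 weeks (≈182 days) ✗ → not eligible.
Supplemental Life Insurance — status full-time ✓ (not excluded); service 169 days < 24 months (≈720 days) ✗ → not eligible.
Fitness Allowance — status full-time ✓; rating 4 ≥ 3 ✓; age 22 ≥ 21 ✓ → eligible.
Equipment Allowance — service 169 days ≥ 3 months (≈90 days) ✓; age 22 < 25 ✗ → not eligible.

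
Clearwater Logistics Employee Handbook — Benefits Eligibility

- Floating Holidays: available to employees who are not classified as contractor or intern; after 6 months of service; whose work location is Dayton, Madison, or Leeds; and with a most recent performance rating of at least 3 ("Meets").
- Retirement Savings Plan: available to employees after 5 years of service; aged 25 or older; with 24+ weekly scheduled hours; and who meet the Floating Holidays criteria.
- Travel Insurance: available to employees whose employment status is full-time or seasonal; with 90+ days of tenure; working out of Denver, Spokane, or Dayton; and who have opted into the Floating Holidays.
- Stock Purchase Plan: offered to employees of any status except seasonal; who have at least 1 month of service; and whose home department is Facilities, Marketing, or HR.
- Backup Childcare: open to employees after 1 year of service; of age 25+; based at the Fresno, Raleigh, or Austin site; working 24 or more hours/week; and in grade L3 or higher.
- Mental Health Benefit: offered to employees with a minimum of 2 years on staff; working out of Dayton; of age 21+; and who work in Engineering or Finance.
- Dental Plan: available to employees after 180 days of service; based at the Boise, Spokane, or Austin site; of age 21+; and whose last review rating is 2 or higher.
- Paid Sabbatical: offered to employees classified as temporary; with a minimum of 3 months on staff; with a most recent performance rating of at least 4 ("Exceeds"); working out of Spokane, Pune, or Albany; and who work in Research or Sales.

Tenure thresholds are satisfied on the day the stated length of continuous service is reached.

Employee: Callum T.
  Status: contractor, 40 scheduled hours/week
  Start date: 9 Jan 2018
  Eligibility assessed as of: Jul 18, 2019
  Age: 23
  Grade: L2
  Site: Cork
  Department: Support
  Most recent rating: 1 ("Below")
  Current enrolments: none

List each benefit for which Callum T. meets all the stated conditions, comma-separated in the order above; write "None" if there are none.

None

Service from 9 Jan 2018 to Jul 18, 2019: 555 days.
Floating Holidays — status contractor ✗ (excluded) → not eligible.
Retirement Savings Plan — service 555 days < 5 years (≈1825 days) ✗ → not eligible.
Travel Insurance — status contractor ✗ (requires full-time or seasonal) → not eligible.
Stock Purchase Plan — status contractor ✓ (not excluded); service 555 days ≥ 1 month (≈30 days) ✓; dept Support ✗ → not eligible.
Backup Childcare — service 555 days ≥ 1 year (≈365 days) ✓; age 23 < 25 ✗ → not eligible.
Mental Health Benefit — service 555 days < 2 years (≈730 days) ✗ → not eligible.
Dental Plan — service 555 days ≥ 180 days ✓; site Cork ✗ (not Boise, Spokane, or Austin) → not eligible.
Paid Sabbatical — status contractor ✗ (requires temporary) → not eligible.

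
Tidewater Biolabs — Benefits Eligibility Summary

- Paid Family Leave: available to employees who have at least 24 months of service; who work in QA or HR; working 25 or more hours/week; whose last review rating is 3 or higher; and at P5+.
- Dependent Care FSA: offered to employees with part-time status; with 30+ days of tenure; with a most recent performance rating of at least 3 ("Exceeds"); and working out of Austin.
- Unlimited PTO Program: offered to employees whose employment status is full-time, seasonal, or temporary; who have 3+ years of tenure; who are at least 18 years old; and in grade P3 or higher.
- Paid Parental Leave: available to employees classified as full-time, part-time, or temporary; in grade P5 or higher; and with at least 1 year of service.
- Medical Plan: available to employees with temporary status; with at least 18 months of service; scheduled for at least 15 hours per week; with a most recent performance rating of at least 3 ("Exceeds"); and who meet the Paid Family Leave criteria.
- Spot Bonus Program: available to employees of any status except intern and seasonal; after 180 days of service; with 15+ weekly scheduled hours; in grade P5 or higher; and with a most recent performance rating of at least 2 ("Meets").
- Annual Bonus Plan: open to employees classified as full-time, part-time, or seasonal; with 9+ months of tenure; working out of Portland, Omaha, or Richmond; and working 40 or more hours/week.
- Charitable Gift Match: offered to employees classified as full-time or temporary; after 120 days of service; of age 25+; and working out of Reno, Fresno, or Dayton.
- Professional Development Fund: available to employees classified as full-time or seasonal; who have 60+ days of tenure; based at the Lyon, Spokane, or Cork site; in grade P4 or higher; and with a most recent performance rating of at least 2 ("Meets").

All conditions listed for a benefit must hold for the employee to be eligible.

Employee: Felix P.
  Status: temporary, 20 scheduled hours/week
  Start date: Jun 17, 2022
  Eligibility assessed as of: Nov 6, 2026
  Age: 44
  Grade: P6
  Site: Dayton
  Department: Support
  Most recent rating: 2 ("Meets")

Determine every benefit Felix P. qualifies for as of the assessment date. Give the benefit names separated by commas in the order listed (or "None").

Unlimited PTO Program, Paid Parental Leave, Spot Bonus Program, Charitable Gift Match

Service from Jun 17, 2022 to Nov 6, 2026: 1603 days.
Paid Family Leave — service 1603 days ≥ 24 months (≈720 days) ✓; dept Support ✗ → not eligible.
Dependent Care FSA — status temporary ✗ (requires part-time) → not eligible.
Unlimited PTO Program — status temporary ✓; service 1603 days ≥ 3 years (≈1095 days) ✓; age 44 ≥ 18 ✓; grade P6 ≥ P3 ✓ → eligible.
Paid Parental Leave — status temporary ✓; grade P6 ≥ P5 ✓; service 1603 days ≥ 1 year (≈365 days) ✓ → eligible.
Medical Plan — status temporary ✓; service 1603 days ≥ 18 months (≈540 days) ✓; 20 hrs/wk ≥ 15 ✓; rating 2 < 3 ✗ → not eligible.
Spot Bonus Program — status temporary ✓ (not excluded); service 1603 days ≥ 180 days ✓; 20 hrs/wk ≥ 15 ✓; grade P6 ≥ P5 ✓; rating 2 ≥ 2 ✓ → eligible.
Annual Bonus Plan — status temporary ✗ (requires full-time, part-time, or seasonal) → not eligible.
Charitable Gift Match — status temporary ✓; service 1603 days ≥ 120 days ✓; age 44 ≥ 25 ✓; site Dayton ✓ → eligible.
Professional Development Fund — status temporary ✗ (requires full-time or seasonal) → not eligible.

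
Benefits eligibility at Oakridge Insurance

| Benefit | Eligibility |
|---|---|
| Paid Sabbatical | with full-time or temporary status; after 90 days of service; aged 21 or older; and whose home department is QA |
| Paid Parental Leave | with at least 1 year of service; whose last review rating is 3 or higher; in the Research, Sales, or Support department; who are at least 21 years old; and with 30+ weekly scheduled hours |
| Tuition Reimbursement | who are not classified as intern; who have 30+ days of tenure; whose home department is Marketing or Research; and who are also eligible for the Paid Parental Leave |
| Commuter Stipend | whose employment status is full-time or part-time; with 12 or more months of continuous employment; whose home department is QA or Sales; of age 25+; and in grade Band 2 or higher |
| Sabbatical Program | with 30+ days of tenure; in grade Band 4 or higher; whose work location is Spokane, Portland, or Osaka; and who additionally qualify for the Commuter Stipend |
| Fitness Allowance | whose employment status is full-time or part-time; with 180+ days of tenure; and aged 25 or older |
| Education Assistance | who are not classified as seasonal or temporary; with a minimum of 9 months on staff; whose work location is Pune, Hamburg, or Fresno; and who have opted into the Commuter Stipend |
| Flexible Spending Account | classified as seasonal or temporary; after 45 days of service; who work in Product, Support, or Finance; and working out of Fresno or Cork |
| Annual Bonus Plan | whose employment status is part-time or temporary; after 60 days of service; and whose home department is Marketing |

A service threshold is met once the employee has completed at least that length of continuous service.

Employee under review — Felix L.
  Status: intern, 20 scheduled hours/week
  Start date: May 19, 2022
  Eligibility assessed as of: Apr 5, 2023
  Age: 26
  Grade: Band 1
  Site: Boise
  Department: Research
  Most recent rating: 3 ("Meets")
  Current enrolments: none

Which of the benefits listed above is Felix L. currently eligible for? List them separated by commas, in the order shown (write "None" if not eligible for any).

Service from May 19, 2022 to Apr 5, 2023: 321 days.
Paid Sabbatical — status intern ✗ (requires full-time or temporary) → not eligible.
Paid Parental Leave — service 321 days < 1 year (≈365 days) ✗ → not eligible.
Tuition Reimbursement — status intern ✗ (excluded) → not eligible.
Commuter Stipend — status intern ✗ (requires full-time or part-time) → not eligible.
Sabbatical Program — service 321 days ≥ 30 days ✓; grade Band 1 < Band 4 ✗ → not eligible.
Fitness Allowance — status intern ✗ (requires full-time or part-time) → not eligible.
Education Assistance — status intern ✓ (not excluded); service 321 days ≥ 9 months (≈270 days) ✓; site Boise ✗ (not Pune, Hamburg, or Fresno) → not eligible.
Flexible Spending Account — status intern ✗ (requires seasonal or temporary) → not eligible.
Annual Bonus Plan — status intern ✗ (requires part-time or temporary) → not eligible.

None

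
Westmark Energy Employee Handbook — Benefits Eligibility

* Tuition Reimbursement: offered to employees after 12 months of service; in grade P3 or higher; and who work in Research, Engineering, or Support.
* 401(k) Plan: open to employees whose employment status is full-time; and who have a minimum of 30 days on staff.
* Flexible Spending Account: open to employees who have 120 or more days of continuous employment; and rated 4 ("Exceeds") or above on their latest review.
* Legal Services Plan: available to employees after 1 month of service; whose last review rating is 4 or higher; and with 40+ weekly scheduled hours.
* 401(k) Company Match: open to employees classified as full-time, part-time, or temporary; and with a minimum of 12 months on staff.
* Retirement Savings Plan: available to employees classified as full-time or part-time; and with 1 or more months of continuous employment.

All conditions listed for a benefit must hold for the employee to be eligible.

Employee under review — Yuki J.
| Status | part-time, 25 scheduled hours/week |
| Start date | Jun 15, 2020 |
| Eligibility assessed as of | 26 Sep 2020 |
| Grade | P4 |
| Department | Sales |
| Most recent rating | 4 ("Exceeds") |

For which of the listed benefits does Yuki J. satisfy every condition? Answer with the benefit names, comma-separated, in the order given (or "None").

Retirement Savings Plan

Service from Jun 15, 2020 to 26 Sep 2020: 103 days.
Tuition Reimbursement — service 103 days < 12 months (≈360 days) ✗ → not eligible.
401(k) Plan — status part-time ✗ (requires full-time) → not eligible.
Flexible Spending Account — service 103 days < 120 days ✗ → not eligible.
Legal Services Plan — service 103 days ≥ 1 month (≈30 days) ✓; rating 4 ≥ 4 ✓; 25 hrs/wk < 40 ✗ → not eligible.
401(k) Company Match — status part-time ✓; service 103 days < 12 months (≈360 days) ✗ → not eligible.
Retirement Savings Plan — status part-time ✓; service 103 days ≥ 1 month (≈30 days) ✓ → eligible.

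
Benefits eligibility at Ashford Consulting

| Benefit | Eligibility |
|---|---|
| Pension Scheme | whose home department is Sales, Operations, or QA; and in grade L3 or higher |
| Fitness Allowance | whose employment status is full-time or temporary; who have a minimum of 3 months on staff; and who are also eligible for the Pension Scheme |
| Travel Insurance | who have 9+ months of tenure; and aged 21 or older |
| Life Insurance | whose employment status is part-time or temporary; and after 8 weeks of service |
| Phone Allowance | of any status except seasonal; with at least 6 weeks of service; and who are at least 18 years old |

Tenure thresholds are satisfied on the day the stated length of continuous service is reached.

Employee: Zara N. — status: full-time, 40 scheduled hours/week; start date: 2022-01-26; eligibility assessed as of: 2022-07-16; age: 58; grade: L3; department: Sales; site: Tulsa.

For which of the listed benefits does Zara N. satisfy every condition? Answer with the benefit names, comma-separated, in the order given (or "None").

Service from 2022-01-26 to 2022-07-16: 171 days.
Pension Scheme — dept Sales ✓; grade L3 ≥ L3 ✓ → eligible.
Fitness Allowance — status full-time ✓; service 171 days ≥ 3 months (≈90 days) ✓; eligible for Pension Scheme ✓ → eligible.
Travel Insurance — service 171 days < 9 months (≈270 days) ✗ → not eligible.
Life Insurance — status full-time ✗ (requires part-time or temporary) → not eligible.
Phone Allowance — status full-time ✓ (not excluded); service 171 days ≥ 6 weeks (≈42 days) ✓; age 58 ≥ 18 ✓ → eligible.

Pension Scheme, Fitness Allowance, Phone Allowance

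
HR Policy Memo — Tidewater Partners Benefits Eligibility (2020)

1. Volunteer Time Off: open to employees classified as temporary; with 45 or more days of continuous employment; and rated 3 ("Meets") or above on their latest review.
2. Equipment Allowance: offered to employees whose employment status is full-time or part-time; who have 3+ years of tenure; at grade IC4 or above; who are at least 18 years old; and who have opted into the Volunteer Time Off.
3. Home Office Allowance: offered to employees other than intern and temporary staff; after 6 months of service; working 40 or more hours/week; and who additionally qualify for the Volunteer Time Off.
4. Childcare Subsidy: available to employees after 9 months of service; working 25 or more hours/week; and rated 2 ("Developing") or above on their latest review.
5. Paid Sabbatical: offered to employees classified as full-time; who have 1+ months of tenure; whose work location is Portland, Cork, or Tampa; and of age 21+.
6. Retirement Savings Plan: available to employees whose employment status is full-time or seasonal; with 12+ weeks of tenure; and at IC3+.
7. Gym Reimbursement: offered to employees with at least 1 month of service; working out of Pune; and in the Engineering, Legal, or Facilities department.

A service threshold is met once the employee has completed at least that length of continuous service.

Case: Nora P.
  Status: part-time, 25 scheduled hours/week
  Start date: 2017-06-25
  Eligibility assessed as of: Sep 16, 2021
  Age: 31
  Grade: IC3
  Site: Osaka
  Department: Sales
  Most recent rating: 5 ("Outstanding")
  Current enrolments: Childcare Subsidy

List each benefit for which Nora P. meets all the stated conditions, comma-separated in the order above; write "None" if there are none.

Service from 2017-06-25 to Sep 16, 2021: 1544 days.
Volunteer Time Off — status part-time ✗ (requires temporary) → not eligible.
Equipment Allowance — status part-time ✓; service 1544 days ≥ 3 years (≈1095 days) ✓; grade IC3 < IC4 ✗ → not eligible.
Home Office Allowance — status part-time ✓ (not excluded); service 1544 days ≥ 6 months (≈180 days) ✓; 25 hrs/wk < 40 ✗ → not eligible.
Childcare Subsidy — service 1544 days ≥ 9 months (≈270 days) ✓; 25 hrs/wk ≥ 25 ✓; rating 5 ≥ 2 ✓ → eligible.
Paid Sabbatical — status part-time ✗ (requires full-time) → not eligible.
Retirement Savings Plan — status part-time ✗ (requires full-time or seasonal) → not eligible.
Gym Reimbursement — service 1544 days ≥ 1 month (≈30 days) ✓; site Osaka ✗ (not Pune) → not eligible.

Childcare Subsidy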